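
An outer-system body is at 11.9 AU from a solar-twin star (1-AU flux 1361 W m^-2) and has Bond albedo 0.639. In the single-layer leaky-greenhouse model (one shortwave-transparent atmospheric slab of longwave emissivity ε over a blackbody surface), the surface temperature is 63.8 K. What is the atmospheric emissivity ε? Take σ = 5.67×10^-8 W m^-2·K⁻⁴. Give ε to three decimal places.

By the inverse-square law, S = 1361/11.9² = 9.611 W m^-2.
TOA balance gives T_e = 62.54 K.
Inverting T_s⁴ = 2T_e⁴/(2−ε): (T_e/T_s)⁴ = 0.9233, so ε = 2(1 − 0.9233) = 0.1534.

0.153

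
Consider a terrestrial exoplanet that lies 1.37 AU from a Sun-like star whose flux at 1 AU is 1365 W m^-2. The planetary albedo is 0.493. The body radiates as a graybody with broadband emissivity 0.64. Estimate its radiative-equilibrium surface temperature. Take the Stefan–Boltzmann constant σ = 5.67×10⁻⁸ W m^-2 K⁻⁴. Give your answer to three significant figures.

225 K

Irradiance scales as 1/d², so S = 1365 W m^-2 × (1/1.37)² = 727.3 W m^-2.
Absorbed flux (global mean): S(1−α)/4 = 727.3·0.507/4 = 92.18 W m^-2.
Radiative balance εσT⁴ = 92.18 gives T = [92.18/(0.64·σ)]^(1/4) = 224.5 K.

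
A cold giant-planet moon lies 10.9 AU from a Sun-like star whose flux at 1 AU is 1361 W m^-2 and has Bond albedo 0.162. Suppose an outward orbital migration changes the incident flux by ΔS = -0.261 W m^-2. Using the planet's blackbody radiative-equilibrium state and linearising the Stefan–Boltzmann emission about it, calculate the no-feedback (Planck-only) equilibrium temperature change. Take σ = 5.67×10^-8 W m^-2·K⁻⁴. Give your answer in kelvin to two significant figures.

-0.46 K

By the inverse-square law, S = 1361/10.9² = 11.46 W m^-2.
The baseline emission temperature is T_e = 80.66 K.
Only a fraction (1−α) is absorbed and it's spread over 4πR², so ΔF = (1−α)ΔS/4 = -0.05468 W m^-2.
The Planck feedback parameter is 4σT_e³ = 0.1190 W m^-2/K.
So ΔT₀ = -0.05468/0.1190 = -0.459 K.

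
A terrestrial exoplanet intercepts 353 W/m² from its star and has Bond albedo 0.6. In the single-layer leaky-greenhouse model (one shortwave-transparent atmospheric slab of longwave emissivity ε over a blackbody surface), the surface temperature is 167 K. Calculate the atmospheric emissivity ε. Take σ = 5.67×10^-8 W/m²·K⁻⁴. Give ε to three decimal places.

Effective temperature: T_e = [S(1−α)/(4σ)]^(1/4) = 158.0 K.
Since (2−ε)/2 = (T_e/T_s)⁴ = 0.8004, ε = 0.3991.

0.399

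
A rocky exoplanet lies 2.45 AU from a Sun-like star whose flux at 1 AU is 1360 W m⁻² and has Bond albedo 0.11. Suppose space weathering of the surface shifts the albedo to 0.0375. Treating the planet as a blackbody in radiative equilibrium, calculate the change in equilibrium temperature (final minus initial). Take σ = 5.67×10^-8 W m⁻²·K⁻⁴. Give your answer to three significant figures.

3.41 kelvin

Irradiance scales as 1/d², so S = 1360 W m⁻² × (1/2.45)² = 226.6 W m⁻².
With α = 0.11, T₁ = 172.7 K.
With α = 0.0375, T₂ = 176.1 K.
Change: 176.1 − 172.7 = 3.414 K.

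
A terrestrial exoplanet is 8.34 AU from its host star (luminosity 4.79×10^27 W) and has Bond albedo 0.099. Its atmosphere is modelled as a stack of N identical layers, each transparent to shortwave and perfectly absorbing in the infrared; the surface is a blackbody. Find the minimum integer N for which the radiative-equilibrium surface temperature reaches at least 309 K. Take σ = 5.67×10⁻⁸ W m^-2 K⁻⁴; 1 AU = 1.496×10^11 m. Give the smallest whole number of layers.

d = 8.34 × 1.496×10^11 m = 1.248×10^12 m.
Spreading L over a sphere of radius d: S = 4.79×10^27/(4π·1.25×10^12²) = 244.9 W m^-2.
OLR = S(1−α)/4 = 55.16 W m^-2; the top layer radiates at T_e = 176.6 K.
Since T_s⁴ = (N+1)T_e⁴, we need N ≥ (T_s/T_e)⁴ − 1 = 8.372.
The minimum whole number is N = 9.

9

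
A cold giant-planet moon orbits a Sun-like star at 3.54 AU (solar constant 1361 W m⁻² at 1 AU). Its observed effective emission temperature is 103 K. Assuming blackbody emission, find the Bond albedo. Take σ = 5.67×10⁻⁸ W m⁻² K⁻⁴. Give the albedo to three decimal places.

By the inverse-square law, S = 1361/3.54² = 108.6 W m⁻².
From σT⁴ = S(1−α)/4 we invert for α: 1−α = 4σT⁴/S.
4σT⁴ = 4·5.67×10⁻⁸·(103)⁴ = 25.53 W m⁻².
1−α = 25.53/108.6 = 0.2350, so α = 0.7650.

0.765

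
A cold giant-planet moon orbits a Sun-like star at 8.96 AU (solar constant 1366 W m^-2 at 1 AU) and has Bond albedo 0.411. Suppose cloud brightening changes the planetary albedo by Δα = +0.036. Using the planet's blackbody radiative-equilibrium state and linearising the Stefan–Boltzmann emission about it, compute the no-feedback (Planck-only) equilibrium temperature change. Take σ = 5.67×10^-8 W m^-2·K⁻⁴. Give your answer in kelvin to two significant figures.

Flux at the orbit: S = 1366/(8.96)² = 17.02 W m^-2.
Unperturbed T_e = [17.02·(1−0.411)/(4σ)]^¼ = 81.53 K.
The change in absorbed flux is Δ[S(1−α)/4] = −SΔα/4 = -0.1531 W m^-2.
The Planck feedback parameter is 4σT_e³ = 0.1229 W m^-2/K.
So ΔT₀ = -0.1531/0.1229 = -1.25 K.

-1.2 K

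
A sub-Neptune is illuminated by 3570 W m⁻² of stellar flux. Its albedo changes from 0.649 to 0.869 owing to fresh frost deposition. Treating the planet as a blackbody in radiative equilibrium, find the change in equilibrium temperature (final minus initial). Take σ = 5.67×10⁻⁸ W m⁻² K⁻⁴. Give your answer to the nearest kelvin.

-60 kelvin

Before: T₁ = [3570·0.351/(4σ)]^(1/4) = 272.6 K.
After:  T₂ = [3570·0.131/(4σ)]^(1/4) = 213.1 K.
Change: 213.1 − 272.6 = -59.54 K.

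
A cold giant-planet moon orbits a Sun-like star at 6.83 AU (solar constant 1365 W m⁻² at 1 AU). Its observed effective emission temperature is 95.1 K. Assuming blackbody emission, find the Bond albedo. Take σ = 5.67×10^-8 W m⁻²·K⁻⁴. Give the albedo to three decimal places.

0.366

Irradiance scales as 1/d², so S = 1365 W m⁻² × (1/6.83)² = 29.26 W m⁻².
Energy balance: S(1−α)/4 = σT⁴, so 1−α = 4σT⁴/S.
σT⁴ = 4.638 W m⁻², so 4σT⁴ = 18.55 W m⁻².
1−α = 18.55/29.26 = 0.6340, so α = 0.3660.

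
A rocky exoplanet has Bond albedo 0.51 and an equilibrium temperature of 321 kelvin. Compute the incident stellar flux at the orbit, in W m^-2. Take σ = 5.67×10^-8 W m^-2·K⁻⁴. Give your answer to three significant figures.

From S(1−α)/4 = σT⁴: S = 4σT⁴/(1−α).
σT⁴ = 5.67×10⁻⁸·(321)⁴ = 602.0 W m^-2.
S = 4·602.0/0.49 = 4914 W m^-2.

4910 W m^-2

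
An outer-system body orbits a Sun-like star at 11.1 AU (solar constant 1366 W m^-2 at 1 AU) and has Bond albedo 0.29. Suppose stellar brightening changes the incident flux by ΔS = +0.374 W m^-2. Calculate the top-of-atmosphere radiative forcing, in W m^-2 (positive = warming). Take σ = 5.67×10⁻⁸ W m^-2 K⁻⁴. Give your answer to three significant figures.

0.0664 W m^-2

Irradiance scales as 1/d², so S = 1366 W m^-2 × (1/11.1)² = 11.09 W m^-2.
ΔF = Δ[S(1−α)]/4 = (1−0.29)·+0.374/4 = 0.06638 W m^-2.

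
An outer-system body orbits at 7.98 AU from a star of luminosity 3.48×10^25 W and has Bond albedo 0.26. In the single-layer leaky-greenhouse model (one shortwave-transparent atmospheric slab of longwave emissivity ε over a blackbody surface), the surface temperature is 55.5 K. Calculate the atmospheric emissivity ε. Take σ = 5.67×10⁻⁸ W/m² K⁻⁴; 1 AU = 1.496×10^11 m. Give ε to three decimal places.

0.664

Orbital distance: d = 7.98 AU = 1.194×10^12 m.
S = L/(4πd²) = 1.943 W/m².
TOA balance gives T_e = 50.18 K.
Since (2−ε)/2 = (T_e/T_s)⁴ = 0.6682, ε = 0.6636.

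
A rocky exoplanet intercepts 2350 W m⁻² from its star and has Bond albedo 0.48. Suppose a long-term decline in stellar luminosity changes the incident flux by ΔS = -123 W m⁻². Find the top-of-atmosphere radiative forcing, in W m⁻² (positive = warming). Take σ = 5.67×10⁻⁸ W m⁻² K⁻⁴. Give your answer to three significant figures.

TOA radiative forcing: ΔF = (1−α)ΔS/4 = 0.52·(-123)/4 = -15.99 W m⁻².

-16.0 W m⁻²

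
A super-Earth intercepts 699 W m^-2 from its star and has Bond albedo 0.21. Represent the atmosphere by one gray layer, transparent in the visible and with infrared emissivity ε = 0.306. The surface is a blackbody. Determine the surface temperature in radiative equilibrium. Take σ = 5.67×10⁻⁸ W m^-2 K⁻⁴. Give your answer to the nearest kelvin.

232 K

At the top of the atmosphere, σT_e⁴ = S(1−α)/4 = 138.1 W m^-2, giving T_e = 222.1 K.
Surface balance with a leaky layer gives σT_s⁴ = σT_e⁴·2/(2−ε), so T_s = T_e·[2/(2−0.306)]^(1/4) = 231.5 K.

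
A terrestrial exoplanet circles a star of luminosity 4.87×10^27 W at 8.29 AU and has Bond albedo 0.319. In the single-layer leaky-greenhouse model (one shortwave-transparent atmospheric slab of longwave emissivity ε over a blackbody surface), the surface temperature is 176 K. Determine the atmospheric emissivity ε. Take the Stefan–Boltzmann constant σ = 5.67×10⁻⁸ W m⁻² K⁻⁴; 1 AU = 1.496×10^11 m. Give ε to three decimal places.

Orbital distance: d = 8.29 AU = 1.240×10^12 m.
Spreading L over a sphere of radius d: S = 4.87×10^27/(4π·1.24×10^12²) = 252.0 W m⁻².
Effective temperature: T_e = [S(1−α)/(4σ)]^(1/4) = 165.8 K.
Since (2−ε)/2 = (T_e/T_s)⁴ = 0.7885, ε = 0.4230.

0.423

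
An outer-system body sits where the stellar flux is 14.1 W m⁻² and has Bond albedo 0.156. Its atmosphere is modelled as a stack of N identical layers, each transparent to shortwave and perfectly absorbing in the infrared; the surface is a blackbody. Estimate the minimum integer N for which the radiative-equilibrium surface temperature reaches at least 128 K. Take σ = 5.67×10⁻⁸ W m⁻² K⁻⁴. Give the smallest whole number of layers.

5

OLR = S(1−α)/4 = 2.975 W m⁻²; the top layer radiates at T_e = 85.11 K.
T_s = (N+1)^(1/4)·T_e ≥ 128 K requires N+1 ≥ (T_s/T_e)⁴ = (128/85.11)⁴ = 5.116.
The minimum whole number is N = 5.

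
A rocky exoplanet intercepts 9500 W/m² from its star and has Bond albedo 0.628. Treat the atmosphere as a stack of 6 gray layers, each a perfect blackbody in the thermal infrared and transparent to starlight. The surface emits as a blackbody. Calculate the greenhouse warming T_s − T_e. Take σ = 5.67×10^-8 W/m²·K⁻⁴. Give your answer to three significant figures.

OLR = S(1−α)/4 = 883.5 W/m²; the top layer radiates at T_e = 353.3 K.
Surface: T_s = (7)^¼·T_e = 574.7 K.
Warming: T_s − T_e = 221.4 K.

221 K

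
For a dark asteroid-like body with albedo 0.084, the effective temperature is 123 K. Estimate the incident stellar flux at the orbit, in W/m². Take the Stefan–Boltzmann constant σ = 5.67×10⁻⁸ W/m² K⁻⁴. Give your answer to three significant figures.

56.7 W/m²

Invert the energy balance for S: S = 4σT⁴/(1−α).
σT⁴ = 5.67×10⁻⁸·(123)⁴ = 12.98 W/m².
So S = 4×12.98/(1−0.084) = 56.67 W/m².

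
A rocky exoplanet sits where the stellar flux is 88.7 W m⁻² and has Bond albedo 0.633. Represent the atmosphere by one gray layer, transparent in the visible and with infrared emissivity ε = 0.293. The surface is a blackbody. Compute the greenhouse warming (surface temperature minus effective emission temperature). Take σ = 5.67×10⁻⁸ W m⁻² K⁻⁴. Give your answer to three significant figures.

4.42 K

Effective emission temperature (TOA balance): σT_e⁴ = S(1−α)/4 = 8.138 W m⁻² → T_e = 109.5 K.
For a single slab of emissivity ε, T_s⁴ = 2T_e⁴/(2−ε); thus T_s = 109.5·(1.172)^(1/4) = 113.9 K.
The atmosphere warms the surface by 4.422 K.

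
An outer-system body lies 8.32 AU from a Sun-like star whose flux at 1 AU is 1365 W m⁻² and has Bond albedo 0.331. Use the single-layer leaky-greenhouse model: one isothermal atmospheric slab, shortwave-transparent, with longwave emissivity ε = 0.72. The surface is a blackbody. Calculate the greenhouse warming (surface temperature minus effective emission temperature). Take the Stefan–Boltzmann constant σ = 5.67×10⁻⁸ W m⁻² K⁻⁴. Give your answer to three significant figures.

10.3 K

Flux at the orbit: S = 1365/(8.32)² = 19.72 W m⁻².
The planet radiates to space at T_e = [S(1−α)/(4σ)]^(1/4) = 87.33 K.
The surface balance (absorbed SW + ε·downward IR = σT_s⁴) with T_a⁴ = T_s⁴/2 reduces to T_s = T_e·[2/(2−ε)]^¼ = 97.64 K.
T_s − T_e = 97.64 − 87.33 = 10.31 K.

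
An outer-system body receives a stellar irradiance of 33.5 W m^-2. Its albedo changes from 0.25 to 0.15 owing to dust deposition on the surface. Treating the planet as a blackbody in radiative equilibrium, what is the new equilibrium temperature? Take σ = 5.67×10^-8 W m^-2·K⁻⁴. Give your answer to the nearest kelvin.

106 K

With the new albedo, S(1−α₂)/4 = 7.119 W m^-2, so T₂ = 105.9 K.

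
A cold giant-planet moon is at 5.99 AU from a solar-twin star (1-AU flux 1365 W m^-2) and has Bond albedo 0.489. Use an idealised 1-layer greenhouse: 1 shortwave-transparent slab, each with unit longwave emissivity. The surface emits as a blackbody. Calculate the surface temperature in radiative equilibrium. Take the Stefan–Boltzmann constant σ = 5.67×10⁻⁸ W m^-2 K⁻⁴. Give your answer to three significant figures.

114 kelvin

Irradiance scales as 1/d², so S = 1365 W m^-2 × (1/5.99)² = 38.04 W m^-2.
OLR = S(1−α)/4 = 4.860 W m^-2; the top layer radiates at T_e = 96.22 K.
For an N-layer opaque stack, T_s⁴ = (N+1)T_e⁴, hence T_s = (2)^(1/4)×96.22 K = 114.4 K.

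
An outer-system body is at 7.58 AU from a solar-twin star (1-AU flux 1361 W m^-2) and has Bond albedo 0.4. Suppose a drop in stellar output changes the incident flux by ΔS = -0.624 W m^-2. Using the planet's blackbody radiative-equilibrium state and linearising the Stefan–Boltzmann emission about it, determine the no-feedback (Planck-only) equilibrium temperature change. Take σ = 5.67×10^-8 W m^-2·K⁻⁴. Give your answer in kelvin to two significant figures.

-0.59 kelvin

By the inverse-square law, S = 1361/7.58² = 23.69 W m^-2.
The baseline emission temperature is T_e = 88.97 K.
Only a fraction (1−α) is absorbed and it's spread over 4πR², so ΔF = (1−α)ΔS/4 = -0.09360 W m^-2.
Planck response: λ_P = 4σT_e³ = 4·5.67×10⁻⁸·(88.97)³ = 0.1597 W m^-2/K.
Hence the no-feedback warming is ΔF/(4σT_e³) = -0.586 K.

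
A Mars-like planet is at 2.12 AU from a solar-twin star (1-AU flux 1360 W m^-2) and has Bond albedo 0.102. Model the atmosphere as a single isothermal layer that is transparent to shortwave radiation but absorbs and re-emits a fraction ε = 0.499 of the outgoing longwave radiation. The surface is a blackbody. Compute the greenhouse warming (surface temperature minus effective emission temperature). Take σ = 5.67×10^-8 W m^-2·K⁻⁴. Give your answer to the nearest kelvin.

14 kelvin

Flux at the orbit: S = 1360/(2.12)² = 302.6 W m^-2.
The planet radiates to space at T_e = [S(1−α)/(4σ)]^(1/4) = 186.0 K.
Surface balance with a leaky layer gives σT_s⁴ = σT_e⁴·2/(2−ε), so T_s = T_e·[2/(2−0.499)]^(1/4) = 199.9 K.
The atmosphere warms the surface by 13.84 K.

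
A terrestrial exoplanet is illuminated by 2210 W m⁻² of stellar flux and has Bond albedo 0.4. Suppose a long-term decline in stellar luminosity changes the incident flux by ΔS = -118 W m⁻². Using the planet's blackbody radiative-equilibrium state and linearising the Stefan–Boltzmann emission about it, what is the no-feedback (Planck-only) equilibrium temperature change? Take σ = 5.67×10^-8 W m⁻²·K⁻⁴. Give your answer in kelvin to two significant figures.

Unperturbed T_e = [2210·(1−0.4)/(4σ)]^¼ = 276.5 K.
TOA radiative forcing: ΔF = (1−α)ΔS/4 = 0.6·(-118)/4 = -17.70 W m⁻².
Linearising σT⁴ gives d(σT⁴)/dT = 4σT_e³ = 4.795 W m⁻² per K.
Hence the no-feedback warming is ΔF/(4σT_e³) = -3.69 K.

-3.7 K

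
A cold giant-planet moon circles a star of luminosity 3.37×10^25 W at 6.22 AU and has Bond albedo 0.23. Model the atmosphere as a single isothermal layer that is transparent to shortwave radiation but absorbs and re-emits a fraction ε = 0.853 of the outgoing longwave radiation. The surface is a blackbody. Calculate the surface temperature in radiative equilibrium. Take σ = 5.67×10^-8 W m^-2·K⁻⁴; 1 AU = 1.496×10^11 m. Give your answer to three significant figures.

d = 6.22 × 1.496×10^11 m = 9.305×10^11 m.
S = L/(4πd²) = 3.097 W m^-2.
Effective emission temperature (TOA balance): σT_e⁴ = S(1−α)/4 = 0.5962 W m^-2 → T_e = 56.95 K.
The surface balance (absorbed SW + ε·downward IR = σT_s⁴) with T_a⁴ = T_s⁴/2 reduces to T_s = T_e·[2/(2−ε)]^¼ = 65.44 K.

65.4 K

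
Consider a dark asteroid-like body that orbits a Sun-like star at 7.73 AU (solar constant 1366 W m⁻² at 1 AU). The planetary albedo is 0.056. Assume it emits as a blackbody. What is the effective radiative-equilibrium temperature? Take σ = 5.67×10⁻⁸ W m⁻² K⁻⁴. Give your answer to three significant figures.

98.8 K

Flux at the orbit: S = 1366/(7.73)² = 22.86 W m⁻².
Averaging over the sphere, the absorbed flux is S(1−α)/4 = 5.395 W m⁻².
Set σT⁴ = 5.395 → T = (5.395/σ)^(1/4) = 98.77 K.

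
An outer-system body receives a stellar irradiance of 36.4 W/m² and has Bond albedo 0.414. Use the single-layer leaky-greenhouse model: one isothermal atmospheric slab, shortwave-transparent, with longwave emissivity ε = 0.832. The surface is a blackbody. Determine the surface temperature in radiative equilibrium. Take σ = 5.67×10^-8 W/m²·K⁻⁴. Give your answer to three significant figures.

Effective emission temperature (TOA balance): σT_e⁴ = S(1−α)/4 = 5.333 W/m² → T_e = 98.48 K.
For a single slab of emissivity ε, T_s⁴ = 2T_e⁴/(2−ε); thus T_s = 98.48·(1.712)^(1/4) = 112.7 K.

113 kelvin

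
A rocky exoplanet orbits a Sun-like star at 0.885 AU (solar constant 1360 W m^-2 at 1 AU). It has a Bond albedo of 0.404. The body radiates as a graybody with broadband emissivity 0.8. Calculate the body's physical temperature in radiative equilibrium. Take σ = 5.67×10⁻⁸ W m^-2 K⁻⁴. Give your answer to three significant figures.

Irradiance scales as 1/d², so S = 1360 W m^-2 × (1/0.885)² = 1736 W m^-2.
The planet absorbs (1−α)S over its disc πR² and re-emits over 4πR², so the mean absorbed flux is (1−0.404)·1736/4 = 258.7 W m^-2.
Radiative balance εσT⁴ = 258.7 gives T = [258.7/(0.8·σ)]^(1/4) = 274.8 K.

275 kelvin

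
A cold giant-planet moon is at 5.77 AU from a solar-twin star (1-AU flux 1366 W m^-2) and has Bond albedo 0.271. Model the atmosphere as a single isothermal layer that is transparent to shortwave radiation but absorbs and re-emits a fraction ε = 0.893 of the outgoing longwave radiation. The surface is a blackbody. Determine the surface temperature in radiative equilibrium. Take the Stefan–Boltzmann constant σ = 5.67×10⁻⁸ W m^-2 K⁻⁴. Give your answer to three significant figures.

124 kelvin

By the inverse-square law, S = 1366/5.77² = 41.03 W m^-2.
Effective emission temperature (TOA balance): σT_e⁴ = S(1−α)/4 = 7.478 W m^-2 → T_e = 107.2 K.
For a single slab of emissivity ε, T_s⁴ = 2T_e⁴/(2−ε); thus T_s = 107.2·(1.807)^(1/4) = 124.2 K.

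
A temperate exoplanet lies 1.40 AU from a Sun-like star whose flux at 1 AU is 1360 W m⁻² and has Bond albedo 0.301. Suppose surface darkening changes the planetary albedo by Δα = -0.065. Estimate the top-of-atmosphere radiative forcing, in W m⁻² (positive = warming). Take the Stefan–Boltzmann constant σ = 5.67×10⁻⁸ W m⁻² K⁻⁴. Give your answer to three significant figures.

Irradiance scales as 1/d², so S = 1360 W m⁻² × (1/1.40)² = 693.9 W m⁻².
ΔF = −(S/4)Δα = −(693.9/4)×(-0.065) = 11.28 W m⁻².

11.3 W m⁻²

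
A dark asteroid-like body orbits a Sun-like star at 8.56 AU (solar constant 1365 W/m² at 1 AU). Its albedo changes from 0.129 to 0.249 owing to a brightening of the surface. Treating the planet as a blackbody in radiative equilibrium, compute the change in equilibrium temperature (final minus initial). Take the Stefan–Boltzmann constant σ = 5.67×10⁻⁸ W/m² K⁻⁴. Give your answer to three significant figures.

-3.35 K

Irradiance scales as 1/d², so S = 1365 W/m² × (1/8.56)² = 18.63 W/m².
With α = 0.129, T₁ = 91.97 K.
Final:   T₂ = [S(1−0.249)/(4σ)]^(1/4) = 88.62 K.
Change: 88.62 − 91.97 = -3.346 K.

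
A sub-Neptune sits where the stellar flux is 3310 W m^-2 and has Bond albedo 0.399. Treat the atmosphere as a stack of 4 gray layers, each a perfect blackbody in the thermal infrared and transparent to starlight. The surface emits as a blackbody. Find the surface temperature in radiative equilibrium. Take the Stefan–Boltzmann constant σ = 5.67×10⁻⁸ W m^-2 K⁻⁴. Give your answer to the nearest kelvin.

Top-of-atmosphere balance: σT_e⁴ = S(1−α)/4 = 497.3 W m^-2 → T_e = 306.0 K.
For an N-layer opaque stack, T_s⁴ = (N+1)T_e⁴, hence T_s = (5)^(1/4)×306.0 K = 457.6 K.

458 K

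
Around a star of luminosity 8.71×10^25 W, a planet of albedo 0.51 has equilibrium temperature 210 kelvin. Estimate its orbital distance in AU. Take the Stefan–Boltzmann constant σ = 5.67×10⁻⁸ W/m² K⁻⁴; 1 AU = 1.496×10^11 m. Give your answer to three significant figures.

Required flux: S = 4σT⁴/(1−α) = 900.2 W/m².
From L = 4πd²S, d = √(8.71×10^25/(4π·900.2)) = 8.775×10^10 m = 0.5866 AU.

0.587 AU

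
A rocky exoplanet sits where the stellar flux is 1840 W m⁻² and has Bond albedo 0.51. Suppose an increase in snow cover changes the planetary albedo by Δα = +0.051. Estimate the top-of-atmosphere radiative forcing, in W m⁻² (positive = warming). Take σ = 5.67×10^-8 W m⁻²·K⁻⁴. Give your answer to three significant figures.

-23.5 W m⁻²

TOA radiative forcing: ΔF = −S·Δα/4 = −1840·(+0.051)/4 = -23.46 W m⁻².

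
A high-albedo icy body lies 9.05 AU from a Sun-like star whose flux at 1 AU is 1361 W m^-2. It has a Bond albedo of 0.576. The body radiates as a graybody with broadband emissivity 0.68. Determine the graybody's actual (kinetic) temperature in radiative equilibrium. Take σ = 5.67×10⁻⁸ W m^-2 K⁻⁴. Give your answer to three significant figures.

82.2 K

Flux at the orbit: S = 1361/(9.05)² = 16.62 W m^-2.
The planet absorbs (1−α)S over its disc πR² and re-emits over 4πR², so the mean absorbed flux is (1−0.576)·16.62/4 = 1.761 W m^-2.
Radiative balance εσT⁴ = 1.761 gives T = [1.761/(0.68·σ)]^(1/4) = 82.21 K.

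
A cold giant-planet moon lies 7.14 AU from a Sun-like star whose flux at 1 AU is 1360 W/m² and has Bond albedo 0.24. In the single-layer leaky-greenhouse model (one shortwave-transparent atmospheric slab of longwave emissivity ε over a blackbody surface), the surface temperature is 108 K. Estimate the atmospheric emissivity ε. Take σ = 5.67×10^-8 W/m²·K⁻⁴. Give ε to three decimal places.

By the inverse-square law, S = 1360/7.14² = 26.68 W/m².
TOA balance gives T_e = 97.24 K.
T_s⁴ = T_e⁴·2/(2−ε) → ε = 2 − 2(T_e/T_s)⁴ = 2 − 2·(97.24/108)⁴ = 0.6858.

0.686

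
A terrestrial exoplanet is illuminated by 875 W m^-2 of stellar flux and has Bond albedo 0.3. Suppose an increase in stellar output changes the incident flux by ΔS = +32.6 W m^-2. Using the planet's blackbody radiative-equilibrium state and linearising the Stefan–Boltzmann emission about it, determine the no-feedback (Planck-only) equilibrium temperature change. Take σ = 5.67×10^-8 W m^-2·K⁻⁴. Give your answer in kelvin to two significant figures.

Unperturbed T_e = [875.0·(1−0.3)/(4σ)]^¼ = 228.0 K.
TOA radiative forcing: ΔF = (1−α)ΔS/4 = 0.7·(+32.6)/4 = 5.705 W m^-2.
Linearising σT⁴ gives d(σT⁴)/dT = 4σT_e³ = 2.687 W m^-2 per K.
ΔT₀ = ΔF/λ_P = 5.705/2.687 = 2.12 K.

2.1 K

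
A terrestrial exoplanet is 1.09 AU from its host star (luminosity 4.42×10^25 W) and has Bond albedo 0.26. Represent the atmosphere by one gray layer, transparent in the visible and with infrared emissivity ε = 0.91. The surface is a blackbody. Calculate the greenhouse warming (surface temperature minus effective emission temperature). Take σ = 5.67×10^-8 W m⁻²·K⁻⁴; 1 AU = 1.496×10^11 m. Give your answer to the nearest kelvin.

24 kelvin

Orbital distance: d = 1.09 AU = 1.631×10^11 m.
S = L/(4πd²) = 132.3 W m⁻².
The planet radiates to space at T_e = [S(1−α)/(4σ)]^(1/4) = 144.1 K.
Surface balance with a leaky layer gives σT_s⁴ = σT_e⁴·2/(2−ε), so T_s = T_e·[2/(2−0.91)]^(1/4) = 167.8 K.
Greenhouse warming: T_s − T_e = 23.62 K.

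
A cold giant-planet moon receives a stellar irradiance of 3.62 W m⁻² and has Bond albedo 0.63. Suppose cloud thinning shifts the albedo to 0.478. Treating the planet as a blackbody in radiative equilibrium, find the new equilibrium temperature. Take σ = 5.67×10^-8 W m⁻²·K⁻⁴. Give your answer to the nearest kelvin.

T₂ = [S(1−α₂)/(4σ)]^(1/4) = [3.620·0.522/(4σ)]^(1/4) = 53.73 K.

54 K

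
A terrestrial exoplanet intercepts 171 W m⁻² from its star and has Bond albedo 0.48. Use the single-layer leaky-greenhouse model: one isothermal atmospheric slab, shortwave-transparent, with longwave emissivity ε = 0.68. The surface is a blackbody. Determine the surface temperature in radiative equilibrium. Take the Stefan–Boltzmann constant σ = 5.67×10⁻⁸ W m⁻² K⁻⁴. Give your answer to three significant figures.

156 K

At the top of the atmosphere, σT_e⁴ = S(1−α)/4 = 22.23 W m⁻², giving T_e = 140.7 K.
For a single slab of emissivity ε, T_s⁴ = 2T_e⁴/(2−ε); thus T_s = 140.7·(1.515)^(1/4) = 156.1 K.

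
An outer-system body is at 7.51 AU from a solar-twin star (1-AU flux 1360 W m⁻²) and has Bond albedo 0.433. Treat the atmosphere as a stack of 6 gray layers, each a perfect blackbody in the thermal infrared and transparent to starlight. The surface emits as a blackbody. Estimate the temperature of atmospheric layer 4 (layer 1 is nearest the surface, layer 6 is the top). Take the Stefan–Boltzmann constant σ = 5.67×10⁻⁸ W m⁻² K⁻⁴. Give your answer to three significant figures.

116 K

Irradiance scales as 1/d², so S = 1360 W m⁻² × (1/7.51)² = 24.11 W m⁻².
OLR = S(1−α)/4 = 3.418 W m⁻²; the top layer radiates at T_e = 88.11 K.
Each opaque layer satisfies 2T_j⁴ = T_{j−1}⁴ + T_{j+1}⁴, giving T_k⁴ = (N+1−k)T_e⁴.
T_4 = (3)^(1/4)·88.11 = 116.0 K.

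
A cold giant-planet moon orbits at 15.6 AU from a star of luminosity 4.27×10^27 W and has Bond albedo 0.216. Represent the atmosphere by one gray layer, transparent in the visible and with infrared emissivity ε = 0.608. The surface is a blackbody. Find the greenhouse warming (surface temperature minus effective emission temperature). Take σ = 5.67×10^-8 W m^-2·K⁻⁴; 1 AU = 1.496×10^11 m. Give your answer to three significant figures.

Orbital distance: d = 15.6 AU = 2.334×10^12 m.
Spreading L over a sphere of radius d: S = 4.27×10^27/(4π·2.33×10^12²) = 62.39 W m^-2.
At the top of the atmosphere, σT_e⁴ = S(1−α)/4 = 12.23 W m^-2, giving T_e = 121.2 K.
Surface balance with a leaky layer gives σT_s⁴ = σT_e⁴·2/(2−ε), so T_s = T_e·[2/(2−0.608)]^(1/4) = 132.7 K.
The atmosphere warms the surface by 11.49 K.

11.5 K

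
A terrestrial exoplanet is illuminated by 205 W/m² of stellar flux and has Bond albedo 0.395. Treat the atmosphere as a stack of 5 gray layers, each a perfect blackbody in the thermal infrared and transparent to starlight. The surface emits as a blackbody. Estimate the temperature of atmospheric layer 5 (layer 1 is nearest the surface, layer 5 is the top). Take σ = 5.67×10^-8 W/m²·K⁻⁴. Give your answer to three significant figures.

Top-of-atmosphere balance: σT_e⁴ = S(1−α)/4 = 31.01 W/m² → T_e = 152.9 K.
Each opaque layer satisfies 2T_j⁴ = T_{j−1}⁴ + T_{j+1}⁴, giving T_k⁴ = (N+1−k)T_e⁴.
T_5 = (1)^(1/4)·152.9 = 152.9 K.

153 K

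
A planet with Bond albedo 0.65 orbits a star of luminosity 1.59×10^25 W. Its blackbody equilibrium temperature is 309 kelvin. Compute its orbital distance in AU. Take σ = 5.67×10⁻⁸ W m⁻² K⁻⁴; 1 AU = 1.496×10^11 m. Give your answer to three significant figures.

Energy balance gives S = 4σT⁴/(1−α) = 5908 W m⁻².
S = L/(4πd²) → d = √(L/4πS) = √(1.59×10^25/(4π·5908)) = 1.463×10^10 m = 0.09783 AU.

0.0978 AU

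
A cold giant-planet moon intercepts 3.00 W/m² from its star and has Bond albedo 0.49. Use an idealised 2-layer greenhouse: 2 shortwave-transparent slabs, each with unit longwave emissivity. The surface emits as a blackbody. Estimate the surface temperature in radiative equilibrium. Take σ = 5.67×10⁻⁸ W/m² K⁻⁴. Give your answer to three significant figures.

67.1 K

OLR = S(1−α)/4 = 0.3825 W/m²; the top layer radiates at T_e = 50.96 K.
For an N-layer opaque stack, T_s⁴ = (N+1)T_e⁴, hence T_s = (3)^(1/4)×50.96 K = 67.07 K.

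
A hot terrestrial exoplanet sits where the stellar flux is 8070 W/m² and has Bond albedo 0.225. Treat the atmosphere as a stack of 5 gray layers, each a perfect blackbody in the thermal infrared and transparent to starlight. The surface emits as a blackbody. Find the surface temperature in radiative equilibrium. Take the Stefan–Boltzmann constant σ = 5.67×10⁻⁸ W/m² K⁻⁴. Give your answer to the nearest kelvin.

The effective emission temperature is T_e = [S(1−α)/(4σ)]^¼ = 407.5 K.
With N = 5 opaque layers, T_s = (N+1)^(1/4)·T_e = 6^(1/4)·407.5 = 637.8 K.

638 K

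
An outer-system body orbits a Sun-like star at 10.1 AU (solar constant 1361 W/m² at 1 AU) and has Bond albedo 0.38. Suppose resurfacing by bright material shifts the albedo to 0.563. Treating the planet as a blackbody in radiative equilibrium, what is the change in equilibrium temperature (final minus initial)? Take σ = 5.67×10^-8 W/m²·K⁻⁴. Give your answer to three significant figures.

-6.51 K

By the inverse-square law, S = 1361/10.1² = 13.34 W/m².
Initial: T₁ = [S(1−0.38)/(4σ)]^(1/4) = 77.71 K.
With α = 0.563, T₂ = 71.21 K.
Change: 71.21 − 77.71 = -6.507 K.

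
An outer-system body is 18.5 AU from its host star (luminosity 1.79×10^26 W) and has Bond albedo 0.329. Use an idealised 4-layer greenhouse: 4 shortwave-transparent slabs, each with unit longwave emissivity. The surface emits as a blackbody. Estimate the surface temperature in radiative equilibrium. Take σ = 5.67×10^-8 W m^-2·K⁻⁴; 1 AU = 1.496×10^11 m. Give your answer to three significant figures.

d = 18.5 × 1.496×10^11 m = 2.768×10^12 m.
S = L/(4πd²) = 1.860 W m^-2.
Top-of-atmosphere balance: σT_e⁴ = S(1−α)/4 = 0.3120 W m^-2 → T_e = 48.43 K.
For an N-layer opaque stack, T_s⁴ = (N+1)T_e⁴, hence T_s = (5)^(1/4)×48.43 K = 72.42 K.

72.4 kelvin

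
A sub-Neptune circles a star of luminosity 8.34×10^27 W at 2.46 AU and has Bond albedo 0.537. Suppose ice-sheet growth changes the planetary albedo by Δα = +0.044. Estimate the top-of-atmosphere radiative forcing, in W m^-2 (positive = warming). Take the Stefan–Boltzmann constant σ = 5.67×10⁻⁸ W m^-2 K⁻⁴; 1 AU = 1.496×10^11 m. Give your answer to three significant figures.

-53.9 W m^-2

Orbital distance: d = 2.46 AU = 3.680×10^11 m.
Flux at the orbit: S = L/(4πd²) = 8.34×10^27/(4π·(3.68×10^11)²) = 4900 W m^-2.
ΔF = −(S/4)Δα = −(4900/4)×(+0.044) = -53.90 W m^-2.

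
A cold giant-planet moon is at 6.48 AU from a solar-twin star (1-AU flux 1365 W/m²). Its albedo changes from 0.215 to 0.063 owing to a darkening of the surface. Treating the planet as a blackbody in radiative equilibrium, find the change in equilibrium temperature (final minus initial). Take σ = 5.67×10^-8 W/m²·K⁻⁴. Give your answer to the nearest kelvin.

Irradiance scales as 1/d², so S = 1365 W/m² × (1/6.48)² = 32.51 W/m².
Before: T₁ = [32.51·0.785/(4σ)]^(1/4) = 103.0 K.
With α = 0.063, T₂ = 107.7 K.
Change: 107.7 − 103.0 = 4.660 K.

5 K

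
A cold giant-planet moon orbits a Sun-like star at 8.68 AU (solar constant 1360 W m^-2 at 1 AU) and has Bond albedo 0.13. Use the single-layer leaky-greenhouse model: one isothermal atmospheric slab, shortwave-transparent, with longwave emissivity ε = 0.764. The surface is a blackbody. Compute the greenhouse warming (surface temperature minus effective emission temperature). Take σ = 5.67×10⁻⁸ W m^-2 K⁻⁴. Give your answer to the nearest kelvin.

Flux at the orbit: S = 1360/(8.68)² = 18.05 W m^-2.
At the top of the atmosphere, σT_e⁴ = S(1−α)/4 = 3.926 W m^-2, giving T_e = 91.22 K.
For a single slab of emissivity ε, T_s⁴ = 2T_e⁴/(2−ε); thus T_s = 91.22·(1.618)^(1/4) = 102.9 K.
The atmosphere warms the surface by 11.66 K.

12 K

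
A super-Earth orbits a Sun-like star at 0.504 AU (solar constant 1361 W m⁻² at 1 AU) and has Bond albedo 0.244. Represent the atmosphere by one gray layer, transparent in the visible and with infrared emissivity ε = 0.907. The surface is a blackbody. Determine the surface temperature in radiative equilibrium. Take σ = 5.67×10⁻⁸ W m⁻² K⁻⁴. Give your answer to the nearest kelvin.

425 K

Irradiance scales as 1/d², so S = 1361 W m⁻² × (1/0.504)² = 5358 W m⁻².
Effective emission temperature (TOA balance): σT_e⁴ = S(1−α)/4 = 1013 W m⁻² → T_e = 365.6 K.
For a single slab of emissivity ε, T_s⁴ = 2T_e⁴/(2−ε); thus T_s = 365.6·(1.83)^(1/4) = 425.2 K.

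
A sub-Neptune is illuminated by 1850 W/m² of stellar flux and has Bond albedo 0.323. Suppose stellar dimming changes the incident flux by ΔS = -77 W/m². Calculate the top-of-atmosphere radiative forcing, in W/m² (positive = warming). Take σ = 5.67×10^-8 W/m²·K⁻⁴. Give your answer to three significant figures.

-13.0 W/m²

TOA radiative forcing: ΔF = (1−α)ΔS/4 = 0.677·(-77)/4 = -13.03 W/m².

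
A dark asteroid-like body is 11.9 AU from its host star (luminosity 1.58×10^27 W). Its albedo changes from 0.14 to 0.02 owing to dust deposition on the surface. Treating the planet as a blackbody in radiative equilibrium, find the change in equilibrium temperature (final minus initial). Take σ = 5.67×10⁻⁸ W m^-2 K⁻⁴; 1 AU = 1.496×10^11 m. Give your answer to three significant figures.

3.68 kelvin

Orbital distance: d = 11.9 AU = 1.780×10^12 m.
S = L/(4πd²) = 39.67 W m^-2.
Initial: T₁ = [S(1−0.14)/(4σ)]^(1/4) = 110.7 K.
Final:   T₂ = [S(1−0.02)/(4σ)]^(1/4) = 114.4 K.
Change: 114.4 − 110.7 = 3.676 K.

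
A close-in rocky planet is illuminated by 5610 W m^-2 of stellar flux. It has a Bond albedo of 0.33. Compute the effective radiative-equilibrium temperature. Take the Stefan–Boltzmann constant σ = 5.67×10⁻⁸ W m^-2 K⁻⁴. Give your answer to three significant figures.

The planet absorbs (1−α)S over its disc πR² and re-emits over 4πR², so the mean absorbed flux is (1−0.33)·5610/4 = 939.7 W m^-2.
In equilibrium σT⁴ equals this, so T = 358.8 K.

359 K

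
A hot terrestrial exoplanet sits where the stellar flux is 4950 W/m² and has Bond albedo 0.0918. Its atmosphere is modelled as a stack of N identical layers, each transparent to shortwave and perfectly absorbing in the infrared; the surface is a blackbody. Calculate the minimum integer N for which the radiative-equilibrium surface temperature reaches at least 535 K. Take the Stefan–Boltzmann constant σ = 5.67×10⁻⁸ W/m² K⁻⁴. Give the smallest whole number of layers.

4

The effective emission temperature is T_e = [S(1−α)/(4σ)]^¼ = 375.2 K.
Since T_s⁴ = (N+1)T_e⁴, we need N ≥ (T_s/T_e)⁴ − 1 = 3.133.
The minimum whole number is N = 4.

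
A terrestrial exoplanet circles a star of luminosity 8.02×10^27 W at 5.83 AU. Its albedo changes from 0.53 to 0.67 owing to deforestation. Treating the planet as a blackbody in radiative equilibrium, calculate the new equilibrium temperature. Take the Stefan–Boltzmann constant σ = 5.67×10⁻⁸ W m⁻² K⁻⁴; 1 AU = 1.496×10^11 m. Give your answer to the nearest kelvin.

187 K

Orbital distance: d = 5.83 AU = 8.722×10^11 m.
Spreading L over a sphere of radius d: S = 8.02×10^27/(4π·8.72×10^11²) = 839.0 W m⁻².
T₂ = [S(1−α₂)/(4σ)]^(1/4) = [839.0·0.33/(4σ)]^(1/4) = 186.9 K.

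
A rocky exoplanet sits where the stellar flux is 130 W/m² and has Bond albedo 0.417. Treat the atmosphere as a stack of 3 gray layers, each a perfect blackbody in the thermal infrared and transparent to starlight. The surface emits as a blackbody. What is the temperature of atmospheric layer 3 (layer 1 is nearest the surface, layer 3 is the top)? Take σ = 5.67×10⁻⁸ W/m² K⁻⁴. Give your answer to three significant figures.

OLR = S(1−α)/4 = 18.95 W/m²; the top layer radiates at T_e = 135.2 K.
The net upward flux σT_e⁴ is constant between every pair of levels, so T_k⁴ = (N+1−k)T_e⁴.
T_3 = (1)^(1/4)·135.2 = 135.2 K.

135 kelvin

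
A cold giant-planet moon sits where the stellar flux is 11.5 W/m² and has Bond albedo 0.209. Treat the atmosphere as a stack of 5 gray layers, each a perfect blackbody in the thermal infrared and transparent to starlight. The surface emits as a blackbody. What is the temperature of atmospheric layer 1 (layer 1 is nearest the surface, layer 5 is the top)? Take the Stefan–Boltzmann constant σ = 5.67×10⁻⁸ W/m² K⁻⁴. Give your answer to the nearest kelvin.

119 K

OLR = S(1−α)/4 = 2.274 W/m²; the top layer radiates at T_e = 79.58 K.
In the N-layer model, layer k (counted from the surface) has T_k = (N+1−k)^(1/4)·T_e.
T_1 = (5)^(1/4)·79.58 = 119.0 K.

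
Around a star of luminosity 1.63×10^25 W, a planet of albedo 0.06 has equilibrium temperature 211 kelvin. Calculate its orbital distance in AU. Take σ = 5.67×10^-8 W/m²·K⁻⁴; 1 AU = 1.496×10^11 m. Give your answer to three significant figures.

Required flux: S = 4σT⁴/(1−α) = 478.2 W/m².
Then d = [L/(4πS)]^(1/2) = 5.208×10^10 m, i.e. 0.3481 AU.

0.348 AU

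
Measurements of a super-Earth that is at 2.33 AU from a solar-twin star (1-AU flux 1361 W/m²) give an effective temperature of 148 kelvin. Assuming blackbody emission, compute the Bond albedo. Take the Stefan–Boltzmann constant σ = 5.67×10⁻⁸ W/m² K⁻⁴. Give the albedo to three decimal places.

0.566

By the inverse-square law, S = 1361/2.33² = 250.7 W/m².
Energy balance: S(1−α)/4 = σT⁴, so 1−α = 4σT⁴/S.
4σT⁴ = 4·5.67×10⁻⁸·(148)⁴ = 108.8 W/m².
Hence α = 1 − 108.8/250.7 = 0.5659.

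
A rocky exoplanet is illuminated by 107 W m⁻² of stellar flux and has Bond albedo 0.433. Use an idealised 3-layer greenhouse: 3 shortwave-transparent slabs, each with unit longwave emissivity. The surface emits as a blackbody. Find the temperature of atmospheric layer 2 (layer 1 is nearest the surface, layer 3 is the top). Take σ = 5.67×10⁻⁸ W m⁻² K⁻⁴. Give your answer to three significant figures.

152 K

Top-of-atmosphere balance: σT_e⁴ = S(1−α)/4 = 15.17 W m⁻² → T_e = 127.9 K.
Each opaque layer satisfies 2T_j⁴ = T_{j−1}⁴ + T_{j+1}⁴, giving T_k⁴ = (N+1−k)T_e⁴.
T_2 = (2)^(1/4)·127.9 = 152.1 K.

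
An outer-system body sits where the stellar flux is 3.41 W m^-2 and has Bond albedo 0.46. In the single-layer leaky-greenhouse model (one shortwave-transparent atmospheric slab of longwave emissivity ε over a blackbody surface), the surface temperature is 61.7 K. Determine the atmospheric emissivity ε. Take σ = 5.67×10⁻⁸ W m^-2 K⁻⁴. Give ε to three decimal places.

Effective temperature: T_e = [S(1−α)/(4σ)]^(1/4) = 53.38 K.
Inverting T_s⁴ = 2T_e⁴/(2−ε): (T_e/T_s)⁴ = 0.5602, so ε = 2(1 − 0.5602) = 0.8795.

0.880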